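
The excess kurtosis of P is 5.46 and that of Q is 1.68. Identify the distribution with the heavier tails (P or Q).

P

Higher excess kurtosis ⇒ heavier tails relative to the normal distribution.
5.46 vs 1.68: the larger is 5.46, so P has heavier tails.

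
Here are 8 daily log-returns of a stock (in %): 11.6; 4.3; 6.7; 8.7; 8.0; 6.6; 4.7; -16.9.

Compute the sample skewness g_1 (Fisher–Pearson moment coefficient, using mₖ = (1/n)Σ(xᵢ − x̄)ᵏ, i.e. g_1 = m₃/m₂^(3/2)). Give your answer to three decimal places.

x̄ = (11.6 + 4.3 + 6.7 + 8.7 + 8.0 + 6.6 + 4.7 - 16.9) / 8 = 4.2125
deviations (xᵢ − x̄): 7.3875, 0.0875, 2.4875, 4.4875, 3.7875, 2.3875, 0.4875, -21.1125
Σ(xᵢ − x̄)² = 546.9287 ⇒ m₂ = 546.9287/8 = 68.36609
Σ(xᵢ − x̄)³ = -8833.6448 ⇒ m₃ = -8833.6448/8 = -1104.20561
m₂^(3/2) = 68.36609^(1.5) = 565.27678
g_1 = m₃ / m₂^(3/2) = -1104.20561 / 565.27678 ≈ -1.953

-1.953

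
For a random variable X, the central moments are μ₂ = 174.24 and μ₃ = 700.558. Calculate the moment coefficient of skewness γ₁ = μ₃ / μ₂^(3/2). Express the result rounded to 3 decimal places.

0.305

σ = √μ₂ = √174.24 = 13.20000
σ³ = μ₂^(3/2) = 2299.96800
γ₁ = μ₃/σ³ = 700.558 / 2299.96800 ≈ 0.305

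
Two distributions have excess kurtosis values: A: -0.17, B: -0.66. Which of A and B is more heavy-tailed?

A

Higher excess kurtosis ⇒ heavier tails relative to the normal distribution.
-0.17 vs -0.66: the larger is -0.17, so A has heavier tails.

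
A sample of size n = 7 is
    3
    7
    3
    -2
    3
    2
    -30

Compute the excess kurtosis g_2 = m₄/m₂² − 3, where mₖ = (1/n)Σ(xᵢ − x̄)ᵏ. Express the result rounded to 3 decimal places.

x̄ = -2.0000
Σ(xᵢ − x̄)² = 956.0000 ⇒ m₂ = 136.57143
Σ(xᵢ − x̄)⁴ = 623348.0000 ⇒ m₄ = 89049.71429
m₂² = 18651.75510
g_2 = m₄/m₂² − 3 = 4.77433 − 3 ≈ 1.774

1.774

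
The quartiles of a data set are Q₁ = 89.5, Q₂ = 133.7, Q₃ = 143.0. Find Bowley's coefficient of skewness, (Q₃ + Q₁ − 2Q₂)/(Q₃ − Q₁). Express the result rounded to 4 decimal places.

numerator: Q₃ + Q₁ − 2Q₂ = 143.0 + 89.5 − 2×133.7 = -34.9000
denominator: Q₃ − Q₁ = 143.0 − 89.5 = 53.5000
Bowley skewness = -34.9000 / 53.5000 ≈ -0.6523

-0.6523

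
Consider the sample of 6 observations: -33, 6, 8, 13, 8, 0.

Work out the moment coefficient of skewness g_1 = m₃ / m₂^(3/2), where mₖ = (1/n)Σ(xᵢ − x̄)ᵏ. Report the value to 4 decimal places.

x̄ = (-33 + 6 + 8 + 13 + 8 + 0) / 6 = 0.3333
deviations (xᵢ − x̄): -33.3333, 5.6667, 7.6667, 12.6667, 7.6667, -0.3333
Σ(xᵢ − x̄)² = 1421.3333 ⇒ m₂ = 1421.3333/6 = 236.88889
Σ(xᵢ − x̄)³ = -33921.5556 ⇒ m₃ = -33921.5556/6 = -5653.59259
m₂^(3/2) = 236.88889^(1.5) = 3646.00312
g_1 = m₃ / m₂^(3/2) = -5653.59259 / 3646.00312 ≈ -1.5506

-1.5506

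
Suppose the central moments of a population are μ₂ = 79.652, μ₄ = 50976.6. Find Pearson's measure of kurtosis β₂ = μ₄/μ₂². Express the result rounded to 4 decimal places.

8.0348

μ₂² = 79.652² = 6344.44110
μ₄/μ₂² = 50976.6 / 6344.44110 = 8.03484
β₂ ≈ 8.0348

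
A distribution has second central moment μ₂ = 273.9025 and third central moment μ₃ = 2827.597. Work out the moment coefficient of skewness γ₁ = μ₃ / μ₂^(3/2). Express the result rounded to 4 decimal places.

0.6238

σ = √μ₂ = √273.9025 = 16.55000
σ³ = μ₂^(3/2) = 4533.08637
γ₁ = μ₃/σ³ = 2827.597 / 4533.08637 ≈ 0.6238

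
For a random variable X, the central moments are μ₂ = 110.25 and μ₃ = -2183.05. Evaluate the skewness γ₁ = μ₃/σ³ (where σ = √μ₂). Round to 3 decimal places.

-1.886

σ = √μ₂ = √110.25 = 10.50000
σ³ = μ₂^(3/2) = 1157.62500
γ₁ = μ₃/σ³ = -2183.05 / 1157.62500 ≈ -1.886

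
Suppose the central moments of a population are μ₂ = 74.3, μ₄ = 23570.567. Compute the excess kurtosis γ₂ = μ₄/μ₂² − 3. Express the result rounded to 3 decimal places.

1.270

μ₂² = 74.3² = 5520.49000
μ₄/μ₂² = 23570.567 / 5520.49000 = 4.26965
γ₂ = 4.26965 − 3 ≈ 1.270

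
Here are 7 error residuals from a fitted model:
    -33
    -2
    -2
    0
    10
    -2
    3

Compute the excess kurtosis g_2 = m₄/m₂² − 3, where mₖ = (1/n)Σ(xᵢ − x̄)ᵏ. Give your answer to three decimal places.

x̄ = -3.7143
Σ(xᵢ − x̄)² = 1113.4286 ⇒ m₂ = 159.06122
Σ(xᵢ − x̄)⁴ = 773192.0641 ⇒ m₄ = 110456.00916
m₂² = 25300.47314
g_2 = m₄/m₂² − 3 = 4.36577 − 3 ≈ 1.366

1.366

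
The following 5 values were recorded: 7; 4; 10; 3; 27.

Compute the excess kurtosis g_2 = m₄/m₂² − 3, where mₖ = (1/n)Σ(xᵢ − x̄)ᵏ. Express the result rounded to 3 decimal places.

x̄ = 10.2000
Σ(xᵢ − x̄)² = 382.8000 ⇒ m₂ = 76.56000
Σ(xᵢ − x̄)⁴ = 83929.2960 ⇒ m₄ = 16785.85920
m₂² = 5861.43360
g_2 = m₄/m₂² − 3 = 2.86378 − 3 ≈ -0.136

-0.136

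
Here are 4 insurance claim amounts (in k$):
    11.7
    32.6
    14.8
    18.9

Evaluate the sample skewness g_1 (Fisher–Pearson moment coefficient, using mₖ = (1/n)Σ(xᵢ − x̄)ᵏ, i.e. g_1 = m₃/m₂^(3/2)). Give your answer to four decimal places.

0.8205

x̄ = (11.7 + 32.6 + 14.8 + 18.9) / 4 = 19.5000
deviations (xᵢ − x̄): -7.8000, 13.1000, -4.7000, -0.6000
Σ(xᵢ − x̄)² = 254.9000 ⇒ m₂ = 254.9000/4 = 63.72500
Σ(xᵢ − x̄)³ = 1669.5000 ⇒ m₃ = 1669.5000/4 = 417.37500
m₂^(3/2) = 63.72500^(1.5) = 508.70355
g_1 = m₃ / m₂^(3/2) = 417.37500 / 508.70355 ≈ 0.8205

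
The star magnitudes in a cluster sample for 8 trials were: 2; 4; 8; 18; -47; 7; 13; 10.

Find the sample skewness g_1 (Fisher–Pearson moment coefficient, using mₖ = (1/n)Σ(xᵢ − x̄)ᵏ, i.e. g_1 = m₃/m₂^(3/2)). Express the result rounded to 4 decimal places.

-1.9901

x̄ = (2 + 4 + 8 + 18 - 47 + 7 + 13 + 10) / 8 = 1.8750
deviations (xᵢ − x̄): 0.1250, 2.1250, 6.1250, 16.1250, -48.8750, 5.1250, 11.1250, 8.1250
Σ(xᵢ − x̄)² = 2906.8750 ⇒ m₂ = 2906.8750/8 = 363.35938
Σ(xᵢ − x̄)³ = -110270.9063 ⇒ m₃ = -110270.9063/8 = -13783.86328
m₂^(3/2) = 363.35938^(1.5) = 6926.35194
g_1 = m₃ / m₂^(3/2) = -13783.86328 / 6926.35194 ≈ -1.9901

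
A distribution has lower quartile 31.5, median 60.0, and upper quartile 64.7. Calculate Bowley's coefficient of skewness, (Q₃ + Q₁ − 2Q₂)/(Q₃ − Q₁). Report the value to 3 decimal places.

-0.717

numerator: Q₃ + Q₁ − 2Q₂ = 64.7 + 31.5 − 2×60.0 = -23.8000
denominator: Q₃ − Q₁ = 64.7 − 31.5 = 33.2000
Bowley skewness = -23.8000 / 33.2000 ≈ -0.717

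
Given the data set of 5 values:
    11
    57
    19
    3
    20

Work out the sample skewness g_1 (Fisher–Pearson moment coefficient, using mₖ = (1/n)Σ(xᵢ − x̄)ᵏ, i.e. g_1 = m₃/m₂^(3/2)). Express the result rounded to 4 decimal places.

1.0862

x̄ = (11 + 57 + 19 + 3 + 20) / 5 = 22.0000
deviations (xᵢ − x̄): -11.0000, 35.0000, -3.0000, -19.0000, -2.0000
Σ(xᵢ − x̄)² = 1720.0000 ⇒ m₂ = 1720.0000/5 = 344.00000
Σ(xᵢ − x̄)³ = 34650.0000 ⇒ m₃ = 34650.0000/5 = 6930.00000
m₂^(3/2) = 344.00000^(1.5) = 6380.24952
g_1 = m₃ / m₂^(3/2) = 6930.00000 / 6380.24952 ≈ 1.0862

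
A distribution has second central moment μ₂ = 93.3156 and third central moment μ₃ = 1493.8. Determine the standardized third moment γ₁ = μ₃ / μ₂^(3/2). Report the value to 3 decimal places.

1.657

σ = √μ₂ = √93.3156 = 9.66000
σ³ = μ₂^(3/2) = 901.42870
γ₁ = μ₃/σ³ = 1493.8 / 901.42870 ≈ 1.657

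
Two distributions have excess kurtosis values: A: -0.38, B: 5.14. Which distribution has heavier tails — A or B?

Higher excess kurtosis ⇒ heavier tails relative to the normal distribution.
-0.38 vs 5.14: the larger is 5.14, so B has heavier tails. (B is leptokurtic — heavier-than-normal tails; the other is platykurtic.)

B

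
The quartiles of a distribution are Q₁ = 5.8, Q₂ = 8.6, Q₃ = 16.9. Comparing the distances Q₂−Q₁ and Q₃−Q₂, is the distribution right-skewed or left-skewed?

right-skewed

Q₂ − Q₁ = 2.8;  Q₃ − Q₂ = 8.3
Q₃ − Q₂ > Q₂ − Q₁ ⇒ the upper half is more spread out ⇒ right-skewed.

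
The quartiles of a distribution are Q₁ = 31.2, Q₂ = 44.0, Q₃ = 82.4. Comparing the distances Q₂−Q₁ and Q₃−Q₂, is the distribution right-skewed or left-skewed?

Q₂ − Q₁ = 12.8;  Q₃ − Q₂ = 38.4
Q₃ − Q₂ > Q₂ − Q₁ ⇒ the upper half is more spread out ⇒ right-skewed.

right-skewed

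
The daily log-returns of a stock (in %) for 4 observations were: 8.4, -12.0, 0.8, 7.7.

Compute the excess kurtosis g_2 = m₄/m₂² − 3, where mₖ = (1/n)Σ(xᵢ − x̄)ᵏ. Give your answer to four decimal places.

-1.0580

x̄ = 1.2250
Σ(xᵢ − x̄)² = 268.4875 ⇒ m₂ = 67.12188
Σ(xᵢ − x̄)⁴ = 34998.2740 ⇒ m₄ = 8749.56851
m₂² = 4505.34610
g_2 = m₄/m₂² − 3 = 1.94204 − 3 ≈ -1.0580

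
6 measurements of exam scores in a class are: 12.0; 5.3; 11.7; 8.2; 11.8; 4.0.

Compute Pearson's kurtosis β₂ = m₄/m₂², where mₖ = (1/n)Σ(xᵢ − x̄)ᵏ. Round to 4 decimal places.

x̄ = 8.8333
Σ(xᵢ − x̄)² = 63.2933 ⇒ m₂ = 10.54889
Σ(xᵢ − x̄)⁴ = 947.3115 ⇒ m₄ = 157.88525
m₂² = 111.27906
β₂ = m₄/m₂² = 157.88525 / 111.27906 ≈ 1.4188

1.4188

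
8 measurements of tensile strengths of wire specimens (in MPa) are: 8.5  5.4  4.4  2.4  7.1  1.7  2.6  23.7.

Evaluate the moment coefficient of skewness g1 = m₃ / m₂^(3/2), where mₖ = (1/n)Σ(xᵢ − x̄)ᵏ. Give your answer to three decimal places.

x̄ = (8.5 + 5.4 + 4.4 + 2.4 + 7.1 + 1.7 + 2.6 + 23.7) / 8 = 6.9750
deviations (xᵢ − x̄): 1.5250, -1.5750, -2.5750, -4.5750, 0.1250, -5.2750, -4.3750, 16.7250
Σ(xᵢ − x̄)² = 359.0750 ⇒ m₂ = 359.0750/8 = 44.88438
Σ(xᵢ − x̄)³ = 4334.7008 ⇒ m₃ = 4334.7008/8 = 541.83759
m₂^(3/2) = 44.88438^(1.5) = 300.70647
g1 = m₃ / m₂^(3/2) = 541.83759 / 300.70647 ≈ 1.802

1.802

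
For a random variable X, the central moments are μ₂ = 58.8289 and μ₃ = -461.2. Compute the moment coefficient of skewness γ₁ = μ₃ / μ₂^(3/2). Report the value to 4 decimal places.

-1.0221

σ = √μ₂ = √58.8289 = 7.67000
σ³ = μ₂^(3/2) = 451.21766
γ₁ = μ₃/σ³ = -461.2 / 451.21766 ≈ -1.0221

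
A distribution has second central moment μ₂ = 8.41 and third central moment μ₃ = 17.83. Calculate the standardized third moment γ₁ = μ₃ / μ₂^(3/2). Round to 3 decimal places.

σ = √μ₂ = √8.41 = 2.90000
σ³ = μ₂^(3/2) = 24.38900
γ₁ = μ₃/σ³ = 17.83 / 24.38900 ≈ 0.731

0.731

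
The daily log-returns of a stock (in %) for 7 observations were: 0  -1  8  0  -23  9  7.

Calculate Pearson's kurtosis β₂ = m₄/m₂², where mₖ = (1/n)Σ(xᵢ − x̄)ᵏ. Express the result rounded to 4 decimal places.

3.9115

x̄ = 0.0000
Σ(xᵢ − x̄)² = 724.0000 ⇒ m₂ = 103.42857
Σ(xᵢ − x̄)⁴ = 292900.0000 ⇒ m₄ = 41842.85714
m₂² = 10697.46939
β₂ = m₄/m₂² = 41842.85714 / 10697.46939 ≈ 3.9115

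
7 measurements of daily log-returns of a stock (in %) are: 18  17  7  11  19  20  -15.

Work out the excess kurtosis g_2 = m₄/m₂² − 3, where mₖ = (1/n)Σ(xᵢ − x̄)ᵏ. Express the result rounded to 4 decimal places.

0.8833

x̄ = 11.0000
Σ(xᵢ − x̄)² = 922.0000 ⇒ m₂ = 131.71429
Σ(xᵢ − x̄)⁴ = 471586.0000 ⇒ m₄ = 67369.42857
m₂² = 17348.65306
g_2 = m₄/m₂² − 3 = 3.88327 − 3 ≈ 0.8833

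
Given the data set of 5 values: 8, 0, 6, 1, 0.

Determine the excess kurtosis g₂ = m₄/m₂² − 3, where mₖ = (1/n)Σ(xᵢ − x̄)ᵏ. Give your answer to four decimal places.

-1.5906

x̄ = 3.0000
Σ(xᵢ − x̄)² = 56.0000 ⇒ m₂ = 11.20000
Σ(xᵢ − x̄)⁴ = 884.0000 ⇒ m₄ = 176.80000
m₂² = 125.44000
g₂ = m₄/m₂² − 3 = 1.40944 − 3 ≈ -1.5906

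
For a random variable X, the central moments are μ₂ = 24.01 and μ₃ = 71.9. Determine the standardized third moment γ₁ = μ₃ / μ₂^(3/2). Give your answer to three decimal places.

σ = √μ₂ = √24.01 = 4.90000
σ³ = μ₂^(3/2) = 117.64900
γ₁ = μ₃/σ³ = 71.9 / 117.64900 ≈ 0.611

0.611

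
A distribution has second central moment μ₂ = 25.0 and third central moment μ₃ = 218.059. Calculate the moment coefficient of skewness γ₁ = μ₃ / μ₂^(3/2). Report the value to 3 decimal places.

σ = √μ₂ = √25.0 = 5.00000
σ³ = μ₂^(3/2) = 125.00000
γ₁ = μ₃/σ³ = 218.059 / 125.00000 ≈ 1.744

1.744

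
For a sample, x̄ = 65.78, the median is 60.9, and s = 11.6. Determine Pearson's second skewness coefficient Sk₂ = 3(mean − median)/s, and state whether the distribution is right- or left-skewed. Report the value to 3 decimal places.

Sk₂ = 3(65.78 − 60.9) / 11.6 = 3 × 4.8800 / 11.6
    = 14.6400 / 11.6 ≈ 1.262
Sk₂ > 0 ⇒ mean > median ⇒ right-skewed (positive skew).

1.262, right-skewed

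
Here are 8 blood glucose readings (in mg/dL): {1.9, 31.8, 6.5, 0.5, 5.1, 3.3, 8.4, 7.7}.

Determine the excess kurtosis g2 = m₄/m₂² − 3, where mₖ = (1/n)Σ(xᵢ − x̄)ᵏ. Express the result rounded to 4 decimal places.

x̄ = 8.1500
Σ(xᵢ − x̄)² = 692.7200 ⇒ m₂ = 86.59000
Σ(xᵢ − x̄)⁴ = 318439.7223 ⇒ m₄ = 39804.96529
m₂² = 7497.82810
g2 = m₄/m₂² − 3 = 5.30887 − 3 ≈ 2.3089

2.3089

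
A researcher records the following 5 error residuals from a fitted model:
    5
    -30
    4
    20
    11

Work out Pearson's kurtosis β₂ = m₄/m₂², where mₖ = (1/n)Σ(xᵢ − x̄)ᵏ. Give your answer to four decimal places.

2.7898

x̄ = 2.0000
Σ(xᵢ − x̄)² = 1442.0000 ⇒ m₂ = 288.40000
Σ(xᵢ − x̄)⁴ = 1160210.0000 ⇒ m₄ = 232042.00000
m₂² = 83174.56000
β₂ = m₄/m₂² = 232042.00000 / 83174.56000 ≈ 2.7898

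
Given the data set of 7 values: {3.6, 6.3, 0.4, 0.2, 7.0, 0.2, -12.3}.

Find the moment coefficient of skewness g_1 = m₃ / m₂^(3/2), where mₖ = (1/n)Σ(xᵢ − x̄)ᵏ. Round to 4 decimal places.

x̄ = (3.6 + 6.3 + 0.4 + 0.2 + 7.0 + 0.2 - 12.3) / 7 = 0.7714
deviations (xᵢ − x̄): 2.8286, 5.5286, -0.3714, -0.5714, 6.2286, -0.5714, -13.0714
Σ(xᵢ − x̄)² = 249.0143 ⇒ m₂ = 249.0143/7 = 35.57347
Σ(xᵢ − x̄)³ = -1800.5878 ⇒ m₃ = -1800.5878/7 = -257.22682
m₂^(3/2) = 35.57347^(1.5) = 212.17262
g_1 = m₃ / m₂^(3/2) = -257.22682 / 212.17262 ≈ -1.2123

-1.2123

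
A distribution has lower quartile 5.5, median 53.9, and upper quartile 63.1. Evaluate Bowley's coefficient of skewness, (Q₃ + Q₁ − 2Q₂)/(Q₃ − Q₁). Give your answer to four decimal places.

numerator: Q₃ + Q₁ − 2Q₂ = 63.1 + 5.5 − 2×53.9 = -39.2000
denominator: Q₃ − Q₁ = 63.1 − 5.5 = 57.6000
Bowley skewness = -39.2000 / 57.6000 ≈ -0.6806

-0.6806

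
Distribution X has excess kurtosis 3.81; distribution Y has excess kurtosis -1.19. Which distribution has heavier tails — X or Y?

X

Higher excess kurtosis ⇒ heavier tails relative to the normal distribution.
3.81 vs -1.19: the larger is 3.81, so X has heavier tails. (X is leptokurtic — heavier-than-normal tails; the other is platykurtic.)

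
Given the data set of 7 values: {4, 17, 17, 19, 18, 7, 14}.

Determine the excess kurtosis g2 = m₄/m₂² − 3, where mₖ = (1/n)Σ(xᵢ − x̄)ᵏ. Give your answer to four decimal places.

x̄ = 13.7143
Σ(xᵢ − x̄)² = 207.4286 ⇒ m₂ = 29.63265
Σ(xᵢ − x̄)⁴ = 12288.5948 ⇒ m₄ = 1755.51354
m₂² = 878.09413
g2 = m₄/m₂² − 3 = 1.99923 − 3 ≈ -1.0008

-1.0008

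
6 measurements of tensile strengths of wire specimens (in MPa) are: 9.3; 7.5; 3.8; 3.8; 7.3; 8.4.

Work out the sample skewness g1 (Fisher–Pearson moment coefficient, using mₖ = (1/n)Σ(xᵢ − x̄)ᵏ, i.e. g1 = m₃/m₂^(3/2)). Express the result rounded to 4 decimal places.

-0.4115

x̄ = (9.3 + 7.5 + 3.8 + 3.8 + 7.3 + 8.4) / 6 = 6.6833
deviations (xᵢ − x̄): 2.6167, 0.8167, -2.8833, -2.8833, 0.6167, 1.7167
Σ(xᵢ − x̄)² = 27.4683 ⇒ m₂ = 27.4683/6 = 4.57806
Σ(xᵢ − x̄)³ = -24.1876 ⇒ m₃ = -24.1876/6 = -4.03126
m₂^(3/2) = 4.57806^(1.5) = 9.79539
g1 = m₃ / m₂^(3/2) = -4.03126 / 9.79539 ≈ -0.4115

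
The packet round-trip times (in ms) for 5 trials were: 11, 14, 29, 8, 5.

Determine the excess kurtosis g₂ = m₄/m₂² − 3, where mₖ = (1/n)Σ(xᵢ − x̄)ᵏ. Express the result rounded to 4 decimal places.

-0.3312

x̄ = 13.4000
Σ(xᵢ − x̄)² = 349.2000 ⇒ m₂ = 69.84000
Σ(xᵢ − x̄)⁴ = 65086.4160 ⇒ m₄ = 13017.28320
m₂² = 4877.62560
g₂ = m₄/m₂² − 3 = 2.66877 − 3 ≈ -0.3312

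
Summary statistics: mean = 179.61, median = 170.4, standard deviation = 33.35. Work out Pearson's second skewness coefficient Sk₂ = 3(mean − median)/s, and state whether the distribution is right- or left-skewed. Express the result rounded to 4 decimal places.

Sk₂ = 3(179.61 − 170.4) / 33.35 = 3 × 9.2100 / 33.35
    = 27.6300 / 33.35 ≈ 0.8285
Sk₂ > 0 ⇒ mean > median ⇒ right-skewed (positive skew).

0.8285, right-skewed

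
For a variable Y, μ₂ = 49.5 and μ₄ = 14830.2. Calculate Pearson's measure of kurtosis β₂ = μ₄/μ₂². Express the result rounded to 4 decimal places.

6.0525

μ₂² = 49.5² = 2450.25000
μ₄/μ₂² = 14830.2 / 2450.25000 = 6.05253
β₂ ≈ 6.0525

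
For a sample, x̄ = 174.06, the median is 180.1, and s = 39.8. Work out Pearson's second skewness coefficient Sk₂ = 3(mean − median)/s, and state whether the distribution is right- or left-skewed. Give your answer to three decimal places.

Sk₂ = 3(174.06 − 180.1) / 39.8 = 3 × -6.0400 / 39.8
    = -18.1200 / 39.8 ≈ -0.455
Sk₂ < 0 ⇒ mean < median ⇒ left-skewed (negative skew).

-0.455, left-skewed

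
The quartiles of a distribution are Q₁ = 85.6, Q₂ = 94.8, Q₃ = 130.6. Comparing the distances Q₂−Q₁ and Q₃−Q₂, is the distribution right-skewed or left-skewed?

Q₂ − Q₁ = 9.2;  Q₃ − Q₂ = 35.8
Q₃ − Q₂ > Q₂ − Q₁ ⇒ the upper half is more spread out ⇒ right-skewed.

right-skewed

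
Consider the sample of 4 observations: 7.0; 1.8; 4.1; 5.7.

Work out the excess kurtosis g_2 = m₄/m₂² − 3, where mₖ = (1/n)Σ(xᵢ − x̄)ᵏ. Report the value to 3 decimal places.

x̄ = 4.6500
Σ(xᵢ − x̄)² = 15.0500 ⇒ m₂ = 3.76250
Σ(xᵢ − x̄)⁴ = 97.7800 ⇒ m₄ = 24.44501
m₂² = 14.15641
g_2 = m₄/m₂² − 3 = 1.72678 − 3 ≈ -1.273

-1.273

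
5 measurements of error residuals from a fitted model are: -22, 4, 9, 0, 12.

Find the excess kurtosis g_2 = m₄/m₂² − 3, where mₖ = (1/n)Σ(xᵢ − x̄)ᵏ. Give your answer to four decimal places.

-0.2957

x̄ = 0.6000
Σ(xᵢ − x̄)² = 723.2000 ⇒ m₂ = 144.64000
Σ(xᵢ − x̄)⁴ = 282877.8560 ⇒ m₄ = 56575.57120
m₂² = 20920.72960
g_2 = m₄/m₂² − 3 = 2.70428 − 3 ≈ -0.2957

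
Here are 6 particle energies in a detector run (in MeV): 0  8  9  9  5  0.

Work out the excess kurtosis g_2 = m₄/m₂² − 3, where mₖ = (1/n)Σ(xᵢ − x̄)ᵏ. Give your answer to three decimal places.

x̄ = 5.1667
Σ(xᵢ − x̄)² = 90.8333 ⇒ m₂ = 15.13889
Σ(xᵢ − x̄)⁴ = 1921.4861 ⇒ m₄ = 320.24769
m₂² = 229.18596
g_2 = m₄/m₂² − 3 = 1.39733 − 3 ≈ -1.603

-1.603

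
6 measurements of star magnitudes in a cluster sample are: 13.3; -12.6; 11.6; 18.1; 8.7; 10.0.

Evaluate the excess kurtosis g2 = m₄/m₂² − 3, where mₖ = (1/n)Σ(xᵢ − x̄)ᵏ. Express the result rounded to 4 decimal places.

0.6178

x̄ = 8.1833
Σ(xᵢ − x̄)² = 571.7083 ⇒ m₂ = 95.28472
Σ(xᵢ − x̄)⁴ = 197081.6163 ⇒ m₄ = 32846.93605
m₂² = 9079.17829
g2 = m₄/m₂² − 3 = 3.61783 − 3 ≈ 0.6178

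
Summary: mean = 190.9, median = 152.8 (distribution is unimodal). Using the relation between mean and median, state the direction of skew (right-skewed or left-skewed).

mean − median = 190.9 − 152.8 = 38.1
mean > median ⇒ the longer tail is on the right ⇒ right-skewed (positively skewed).

right-skewed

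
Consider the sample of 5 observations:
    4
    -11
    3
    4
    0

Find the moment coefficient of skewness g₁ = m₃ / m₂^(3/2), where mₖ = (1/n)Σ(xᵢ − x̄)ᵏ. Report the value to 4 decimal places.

x̄ = (4 - 11 + 3 + 4 + 0) / 5 = 0.0000
deviations (xᵢ − x̄): 4.0000, -11.0000, 3.0000, 4.0000, 0.0000
Σ(xᵢ − x̄)² = 162.0000 ⇒ m₂ = 162.0000/5 = 32.40000
Σ(xᵢ − x̄)³ = -1176.0000 ⇒ m₃ = -1176.0000/5 = -235.20000
m₂^(3/2) = 32.40000^(1.5) = 184.42403
g₁ = m₃ / m₂^(3/2) = -235.20000 / 184.42403 ≈ -1.2753

-1.2753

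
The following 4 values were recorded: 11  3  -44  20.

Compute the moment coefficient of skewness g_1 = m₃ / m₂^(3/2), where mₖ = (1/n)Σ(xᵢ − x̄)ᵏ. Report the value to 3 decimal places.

-0.953

x̄ = (11 + 3 - 44 + 20) / 4 = -2.5000
deviations (xᵢ − x̄): 13.5000, 5.5000, -41.5000, 22.5000
Σ(xᵢ − x̄)² = 2441.0000 ⇒ m₂ = 2441.0000/4 = 610.25000
Σ(xᵢ − x̄)³ = -57456.0000 ⇒ m₃ = -57456.0000/4 = -14364.00000
m₂^(3/2) = 610.25000^(1.5) = 15075.15139
g_1 = m₃ / m₂^(3/2) = -14364.00000 / 15075.15139 ≈ -0.953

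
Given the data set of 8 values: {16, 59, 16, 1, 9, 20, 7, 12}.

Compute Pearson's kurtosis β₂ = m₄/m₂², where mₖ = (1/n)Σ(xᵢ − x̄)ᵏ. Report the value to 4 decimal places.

4.9738

x̄ = 17.5000
Σ(xᵢ − x̄)² = 2218.0000 ⇒ m₂ = 277.25000
Σ(xᵢ − x̄)⁴ = 3058604.5000 ⇒ m₄ = 382325.56250
m₂² = 76867.56250
β₂ = m₄/m₂² = 382325.56250 / 76867.56250 ≈ 4.9738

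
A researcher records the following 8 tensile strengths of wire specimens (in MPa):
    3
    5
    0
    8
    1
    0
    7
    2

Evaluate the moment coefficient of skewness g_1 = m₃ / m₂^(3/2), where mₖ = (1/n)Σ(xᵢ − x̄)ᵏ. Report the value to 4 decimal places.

x̄ = (3 + 5 + 0 + 8 + 1 + 0 + 7 + 2) / 8 = 3.2500
deviations (xᵢ − x̄): -0.2500, 1.7500, -3.2500, 4.7500, -2.2500, -3.2500, 3.7500, -1.2500
Σ(xᵢ − x̄)² = 67.5000 ⇒ m₂ = 67.5000/8 = 8.43750
Σ(xᵢ − x̄)³ = 83.2500 ⇒ m₃ = 83.2500/8 = 10.40625
m₂^(3/2) = 8.43750^(1.5) = 24.50872
g_1 = m₃ / m₂^(3/2) = 10.40625 / 24.50872 ≈ 0.4246

0.4246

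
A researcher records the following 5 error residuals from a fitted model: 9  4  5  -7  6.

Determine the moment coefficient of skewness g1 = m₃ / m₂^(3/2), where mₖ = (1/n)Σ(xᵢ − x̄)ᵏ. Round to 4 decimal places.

x̄ = (9 + 4 + 5 - 7 + 6) / 5 = 3.4000
deviations (xᵢ − x̄): 5.6000, 0.6000, 1.6000, -10.4000, 2.6000
Σ(xᵢ − x̄)² = 149.2000 ⇒ m₂ = 149.2000/5 = 29.84000
Σ(xᵢ − x̄)³ = -927.3600 ⇒ m₃ = -927.3600/5 = -185.47200
m₂^(3/2) = 29.84000^(1.5) = 163.00399
g1 = m₃ / m₂^(3/2) = -185.47200 / 163.00399 ≈ -1.1378

-1.1378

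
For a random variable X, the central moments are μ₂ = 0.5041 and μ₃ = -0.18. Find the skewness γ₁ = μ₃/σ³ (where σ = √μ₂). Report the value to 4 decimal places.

-0.5029

σ = √μ₂ = √0.5041 = 0.71000
σ³ = μ₂^(3/2) = 0.35791
γ₁ = μ₃/σ³ = -0.18 / 0.35791 ≈ -0.5029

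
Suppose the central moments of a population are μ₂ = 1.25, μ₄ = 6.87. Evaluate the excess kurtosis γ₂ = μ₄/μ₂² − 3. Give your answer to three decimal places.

μ₂² = 1.25² = 1.56250
μ₄/μ₂² = 6.87 / 1.56250 = 4.39680
γ₂ = 4.39680 − 3 ≈ 1.397

1.397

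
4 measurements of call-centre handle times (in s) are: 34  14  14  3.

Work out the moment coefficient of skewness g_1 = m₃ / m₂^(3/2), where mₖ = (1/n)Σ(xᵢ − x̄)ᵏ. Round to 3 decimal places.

0.579

x̄ = (34 + 14 + 14 + 3) / 4 = 16.2500
deviations (xᵢ − x̄): 17.7500, -2.2500, -2.2500, -13.2500
Σ(xᵢ − x̄)² = 500.7500 ⇒ m₂ = 500.7500/4 = 125.18750
Σ(xᵢ − x̄)³ = 3243.3750 ⇒ m₃ = 3243.3750/4 = 810.84375
m₂^(3/2) = 125.18750^(1.5) = 1400.68814
g_1 = m₃ / m₂^(3/2) = 810.84375 / 1400.68814 ≈ 0.579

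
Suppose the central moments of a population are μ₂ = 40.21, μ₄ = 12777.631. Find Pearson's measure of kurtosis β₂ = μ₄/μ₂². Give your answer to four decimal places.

7.9028

μ₂² = 40.21² = 1616.84410
μ₄/μ₂² = 12777.631 / 1616.84410 = 7.90282
β₂ ≈ 7.9028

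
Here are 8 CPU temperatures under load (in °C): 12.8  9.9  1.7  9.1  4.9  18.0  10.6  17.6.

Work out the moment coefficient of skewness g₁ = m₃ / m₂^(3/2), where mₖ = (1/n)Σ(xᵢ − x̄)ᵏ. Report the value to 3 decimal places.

x̄ = (12.8 + 9.9 + 1.7 + 9.1 + 4.9 + 18.0 + 10.6 + 17.6) / 8 = 10.5750
deviations (xᵢ − x̄): 2.2250, -0.6750, -8.8750, -1.4750, -5.6750, 7.4250, 0.0250, 7.0250
Σ(xᵢ − x̄)² = 223.0350 ⇒ m₂ = 223.0350/8 = 27.87938
Σ(xᵢ − x̄)³ = -118.2803 ⇒ m₃ = -118.2803/8 = -14.78503
m₂^(3/2) = 27.87938^(1.5) = 147.20567
g₁ = m₃ / m₂^(3/2) = -14.78503 / 147.20567 ≈ -0.100

-0.100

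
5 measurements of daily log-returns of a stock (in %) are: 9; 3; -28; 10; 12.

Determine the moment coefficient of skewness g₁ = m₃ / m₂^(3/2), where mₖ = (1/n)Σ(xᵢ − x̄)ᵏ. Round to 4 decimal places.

-1.3575

x̄ = (9 + 3 - 28 + 10 + 12) / 5 = 1.2000
deviations (xᵢ − x̄): 7.8000, 1.8000, -29.2000, 8.8000, 10.8000
Σ(xᵢ − x̄)² = 1110.8000 ⇒ m₂ = 1110.8000/5 = 222.16000
Σ(xᵢ − x̄)³ = -22475.5200 ⇒ m₃ = -22475.5200/5 = -4495.10400
m₂^(3/2) = 222.16000^(1.5) = 3311.30207
g₁ = m₃ / m₂^(3/2) = -4495.10400 / 3311.30207 ≈ -1.3575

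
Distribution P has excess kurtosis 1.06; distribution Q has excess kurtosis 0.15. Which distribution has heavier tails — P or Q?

P

Higher excess kurtosis ⇒ heavier tails relative to the normal distribution.
1.06 vs 0.15: the larger is 1.06, so P has heavier tails.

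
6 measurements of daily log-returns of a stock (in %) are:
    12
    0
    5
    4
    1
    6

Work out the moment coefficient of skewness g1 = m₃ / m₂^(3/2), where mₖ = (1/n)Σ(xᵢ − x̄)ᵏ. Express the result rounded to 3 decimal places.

0.689

x̄ = (12 + 0 + 5 + 4 + 1 + 6) / 6 = 4.6667
deviations (xᵢ − x̄): 7.3333, -4.6667, 0.3333, -0.6667, -3.6667, 1.3333
Σ(xᵢ − x̄)² = 91.3333 ⇒ m₂ = 91.3333/6 = 15.22222
Σ(xᵢ − x̄)³ = 245.5556 ⇒ m₃ = 245.5556/6 = 40.92593
m₂^(3/2) = 15.22222^(1.5) = 59.39051
g1 = m₃ / m₂^(3/2) = 40.92593 / 59.39051 ≈ 0.689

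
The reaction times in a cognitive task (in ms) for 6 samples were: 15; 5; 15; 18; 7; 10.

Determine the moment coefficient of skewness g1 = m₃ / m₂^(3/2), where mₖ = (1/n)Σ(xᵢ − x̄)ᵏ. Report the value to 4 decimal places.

x̄ = (15 + 5 + 15 + 18 + 7 + 10) / 6 = 11.6667
deviations (xᵢ − x̄): 3.3333, -6.6667, 3.3333, 6.3333, -4.6667, -1.6667
Σ(xᵢ − x̄)² = 131.3333 ⇒ m₂ = 131.3333/6 = 21.88889
Σ(xᵢ − x̄)³ = -74.4444 ⇒ m₃ = -74.4444/6 = -12.40741
m₂^(3/2) = 21.88889^(1.5) = 102.40840
g1 = m₃ / m₂^(3/2) = -12.40741 / 102.40840 ≈ -0.1212

-0.1212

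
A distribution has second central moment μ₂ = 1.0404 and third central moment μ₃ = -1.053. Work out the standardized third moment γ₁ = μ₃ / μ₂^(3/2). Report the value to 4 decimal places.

-0.9923

σ = √μ₂ = √1.0404 = 1.02000
σ³ = μ₂^(3/2) = 1.06121
γ₁ = μ₃/σ³ = -1.053 / 1.06121 ≈ -0.9923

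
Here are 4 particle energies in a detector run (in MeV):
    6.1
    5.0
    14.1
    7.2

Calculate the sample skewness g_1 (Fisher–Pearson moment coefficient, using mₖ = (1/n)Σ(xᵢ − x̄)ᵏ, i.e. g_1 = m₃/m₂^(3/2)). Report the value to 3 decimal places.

0.991

x̄ = (6.1 + 5.0 + 14.1 + 7.2) / 4 = 8.1000
deviations (xᵢ − x̄): -2.0000, -3.1000, 6.0000, -0.9000
Σ(xᵢ − x̄)² = 50.4200 ⇒ m₂ = 50.4200/4 = 12.60500
Σ(xᵢ − x̄)³ = 177.4800 ⇒ m₃ = 177.4800/4 = 44.37000
m₂^(3/2) = 12.60500^(1.5) = 44.75219
g_1 = m₃ / m₂^(3/2) = 44.37000 / 44.75219 ≈ 0.991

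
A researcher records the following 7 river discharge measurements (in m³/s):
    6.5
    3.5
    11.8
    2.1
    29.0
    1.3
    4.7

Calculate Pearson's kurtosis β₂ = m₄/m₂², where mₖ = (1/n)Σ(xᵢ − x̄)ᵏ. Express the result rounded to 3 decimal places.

x̄ = 8.4143
Σ(xᵢ − x̄)² = 567.3286 ⇒ m₂ = 81.04694
Σ(xᵢ − x̄)⁴ = 184652.1018 ⇒ m₄ = 26378.87168
m₂² = 6568.60628
β₂ = m₄/m₂² = 26378.87168 / 6568.60628 ≈ 4.016

4.016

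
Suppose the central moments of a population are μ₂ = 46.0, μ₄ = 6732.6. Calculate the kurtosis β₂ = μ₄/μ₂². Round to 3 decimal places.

3.182

μ₂² = 46.0² = 2116.00000
μ₄/μ₂² = 6732.6 / 2116.00000 = 3.18176
β₂ ≈ 3.182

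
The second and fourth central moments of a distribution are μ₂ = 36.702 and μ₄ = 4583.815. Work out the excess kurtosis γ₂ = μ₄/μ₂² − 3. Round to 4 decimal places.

μ₂² = 36.702² = 1347.03680
μ₄/μ₂² = 4583.815 / 1347.03680 = 3.40289
γ₂ = 3.40289 − 3 ≈ 0.4029

0.4029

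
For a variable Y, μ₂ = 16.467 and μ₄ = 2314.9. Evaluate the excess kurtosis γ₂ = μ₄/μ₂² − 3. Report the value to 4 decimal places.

5.5370

μ₂² = 16.467² = 271.16209
μ₄/μ₂² = 2314.9 / 271.16209 = 8.53696
γ₂ = 8.53696 − 3 ≈ 5.5370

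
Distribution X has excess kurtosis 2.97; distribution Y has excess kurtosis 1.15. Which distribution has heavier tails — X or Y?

Higher excess kurtosis ⇒ heavier tails relative to the normal distribution.
2.97 vs 1.15: the larger is 2.97, so X has heavier tails.

X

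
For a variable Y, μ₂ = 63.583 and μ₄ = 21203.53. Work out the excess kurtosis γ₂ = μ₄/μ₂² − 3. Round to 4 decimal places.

μ₂² = 63.583² = 4042.79789
μ₄/μ₂² = 21203.53 / 4042.79789 = 5.24477
γ₂ = 5.24477 − 3 ≈ 2.2448

2.2448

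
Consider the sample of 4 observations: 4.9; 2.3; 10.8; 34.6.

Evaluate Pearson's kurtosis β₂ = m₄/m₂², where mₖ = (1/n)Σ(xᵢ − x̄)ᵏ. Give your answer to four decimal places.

2.1701

x̄ = 13.1500
Σ(xᵢ − x̄)² = 651.4100 ⇒ m₂ = 162.85250
Σ(xᵢ − x̄)⁴ = 230215.8994 ⇒ m₄ = 57553.97486
m₂² = 26520.93676
β₂ = m₄/m₂² = 57553.97486 / 26520.93676 ≈ 2.1701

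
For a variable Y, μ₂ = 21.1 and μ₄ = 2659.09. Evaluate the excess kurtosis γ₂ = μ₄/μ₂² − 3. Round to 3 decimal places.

μ₂² = 21.1² = 445.21000
μ₄/μ₂² = 2659.09 / 445.21000 = 5.97266
γ₂ = 5.97266 − 3 ≈ 2.973

2.973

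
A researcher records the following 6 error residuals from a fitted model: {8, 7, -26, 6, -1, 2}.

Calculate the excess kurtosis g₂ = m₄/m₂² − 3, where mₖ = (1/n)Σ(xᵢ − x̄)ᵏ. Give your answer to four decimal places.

0.7079

x̄ = -0.6667
Σ(xᵢ − x̄)² = 827.3333 ⇒ m₂ = 137.88889
Σ(xᵢ − x̄)⁴ = 423001.1111 ⇒ m₄ = 70500.18519
m₂² = 19013.34568
g₂ = m₄/m₂² − 3 = 3.70793 − 3 ≈ 0.7079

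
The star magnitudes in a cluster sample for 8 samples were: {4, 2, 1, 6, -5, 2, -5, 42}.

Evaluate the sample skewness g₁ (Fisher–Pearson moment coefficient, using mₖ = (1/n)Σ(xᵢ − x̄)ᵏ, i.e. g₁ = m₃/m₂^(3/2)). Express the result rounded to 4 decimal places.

1.9613

x̄ = (4 + 2 + 1 + 6 - 5 + 2 - 5 + 42) / 8 = 5.8750
deviations (xᵢ − x̄): -1.8750, -3.8750, -4.8750, 0.1250, -10.8750, -3.8750, -10.8750, 36.1250
Σ(xᵢ − x̄)² = 1598.8750 ⇒ m₂ = 1598.8750/8 = 199.85938
Σ(xᵢ − x̄)³ = 44332.5938 ⇒ m₃ = 44332.5938/8 = 5541.57422
m₂^(3/2) = 199.85938^(1.5) = 2825.44454
g₁ = m₃ / m₂^(3/2) = 5541.57422 / 2825.44454 ≈ 1.9613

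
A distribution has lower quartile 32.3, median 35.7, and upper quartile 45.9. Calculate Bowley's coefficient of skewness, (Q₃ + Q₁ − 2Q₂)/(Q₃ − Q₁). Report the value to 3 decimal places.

numerator: Q₃ + Q₁ − 2Q₂ = 45.9 + 32.3 − 2×35.7 = 6.8000
denominator: Q₃ − Q₁ = 45.9 − 32.3 = 13.6000
Bowley skewness = 6.8000 / 13.6000 ≈ 0.500

0.500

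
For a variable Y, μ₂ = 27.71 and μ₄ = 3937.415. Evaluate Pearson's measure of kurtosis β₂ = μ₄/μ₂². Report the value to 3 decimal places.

μ₂² = 27.71² = 767.84410
μ₄/μ₂² = 3937.415 / 767.84410 = 5.12788
β₂ ≈ 5.128

5.128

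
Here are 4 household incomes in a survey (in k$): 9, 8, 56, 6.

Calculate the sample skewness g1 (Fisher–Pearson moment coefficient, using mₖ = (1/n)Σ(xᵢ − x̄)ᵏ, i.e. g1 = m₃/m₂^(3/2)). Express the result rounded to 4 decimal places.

1.1454

x̄ = (9 + 8 + 56 + 6) / 4 = 19.7500
deviations (xᵢ − x̄): -10.7500, -11.7500, 36.2500, -13.7500
Σ(xᵢ − x̄)² = 1756.7500 ⇒ m₂ = 1756.7500/4 = 439.18750
Σ(xᵢ − x̄)³ = 42170.6250 ⇒ m₃ = 42170.6250/4 = 10542.65625
m₂^(3/2) = 439.18750^(1.5) = 9203.96495
g1 = m₃ / m₂^(3/2) = 10542.65625 / 9203.96495 ≈ 1.1454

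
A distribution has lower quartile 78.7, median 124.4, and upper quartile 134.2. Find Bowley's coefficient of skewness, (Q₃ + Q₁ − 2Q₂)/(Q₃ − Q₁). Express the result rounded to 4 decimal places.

-0.6468

numerator: Q₃ + Q₁ − 2Q₂ = 134.2 + 78.7 − 2×124.4 = -35.9000
denominator: Q₃ − Q₁ = 134.2 − 78.7 = 55.5000
Bowley skewness = -35.9000 / 55.5000 ≈ -0.6468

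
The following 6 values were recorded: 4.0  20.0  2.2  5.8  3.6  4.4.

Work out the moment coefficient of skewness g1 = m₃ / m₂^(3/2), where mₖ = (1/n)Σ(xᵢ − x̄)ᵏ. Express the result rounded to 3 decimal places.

1.666

x̄ = (4.0 + 20.0 + 2.2 + 5.8 + 3.6 + 4.4) / 6 = 6.6667
deviations (xᵢ − x̄): -2.6667, 13.3333, -4.4667, -0.8667, -3.0667, -2.2667
Σ(xᵢ − x̄)² = 220.1333 ⇒ m₂ = 220.1333/6 = 36.68889
Σ(xᵢ − x̄)³ = 2221.1556 ⇒ m₃ = 2221.1556/6 = 370.19259
m₂^(3/2) = 36.68889^(1.5) = 222.22957
g1 = m₃ / m₂^(3/2) = 370.19259 / 222.22957 ≈ 1.666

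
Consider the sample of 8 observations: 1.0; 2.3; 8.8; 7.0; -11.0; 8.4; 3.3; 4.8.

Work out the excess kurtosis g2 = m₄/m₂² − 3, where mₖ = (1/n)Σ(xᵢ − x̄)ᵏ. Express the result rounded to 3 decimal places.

x̄ = 3.0750
Σ(xᵢ − x̄)² = 282.5750 ⇒ m₂ = 35.32188
Σ(xᵢ − x̄)⁴ = 41389.2111 ⇒ m₄ = 5173.65138
m₂² = 1247.63485
g2 = m₄/m₂² − 3 = 4.14677 − 3 ≈ 1.147

1.147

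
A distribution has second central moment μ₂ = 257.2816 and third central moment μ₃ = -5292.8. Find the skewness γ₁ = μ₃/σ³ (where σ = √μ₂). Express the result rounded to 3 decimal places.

-1.283

σ = √μ₂ = √257.2816 = 16.04000
σ³ = μ₂^(3/2) = 4126.79686
γ₁ = μ₃/σ³ = -5292.8 / 4126.79686 ≈ -1.283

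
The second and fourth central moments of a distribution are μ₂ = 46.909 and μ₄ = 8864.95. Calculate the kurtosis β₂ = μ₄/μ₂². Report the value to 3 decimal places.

μ₂² = 46.909² = 2200.45428
μ₄/μ₂² = 8864.95 / 2200.45428 = 4.02869
β₂ ≈ 4.029

4.029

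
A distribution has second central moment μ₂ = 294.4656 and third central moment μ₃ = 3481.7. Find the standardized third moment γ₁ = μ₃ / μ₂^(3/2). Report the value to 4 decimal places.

σ = √μ₂ = √294.4656 = 17.16000
σ³ = μ₂^(3/2) = 5053.02970
γ₁ = μ₃/σ³ = 3481.7 / 5053.02970 ≈ 0.6890

0.6890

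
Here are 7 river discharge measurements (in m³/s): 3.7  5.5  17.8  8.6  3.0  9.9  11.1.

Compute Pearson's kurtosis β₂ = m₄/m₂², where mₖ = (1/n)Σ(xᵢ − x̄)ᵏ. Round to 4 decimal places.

x̄ = 8.5143
Σ(xᵢ − x̄)² = 157.5086 ⇒ m₂ = 22.50122
Σ(xᵢ − x̄)⁴ = 9027.4015 ⇒ m₄ = 1289.62878
m₂² = 506.30510
β₂ = m₄/m₂² = 1289.62878 / 506.30510 ≈ 2.5471

2.5471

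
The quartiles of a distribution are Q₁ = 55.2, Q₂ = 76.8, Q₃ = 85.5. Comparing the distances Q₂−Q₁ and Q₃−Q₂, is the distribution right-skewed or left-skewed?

left-skewed

Q₂ − Q₁ = 21.6;  Q₃ − Q₂ = 8.7
Q₂ − Q₁ > Q₃ − Q₂ ⇒ the lower half is more spread out ⇒ left-skewed.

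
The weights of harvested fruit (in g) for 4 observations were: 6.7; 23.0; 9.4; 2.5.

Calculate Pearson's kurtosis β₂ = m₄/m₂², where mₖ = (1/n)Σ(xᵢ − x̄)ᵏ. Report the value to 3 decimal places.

2.106

x̄ = 10.4000
Σ(xᵢ − x̄)² = 235.8600 ⇒ m₂ = 58.96500
Σ(xᵢ − x̄)⁴ = 29288.1618 ⇒ m₄ = 7322.04045
m₂² = 3476.87122
β₂ = m₄/m₂² = 7322.04045 / 3476.87122 ≈ 2.106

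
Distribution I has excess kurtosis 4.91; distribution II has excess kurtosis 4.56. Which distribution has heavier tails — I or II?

I

Higher excess kurtosis ⇒ heavier tails relative to the normal distribution.
4.91 vs 4.56: the larger is 4.91, so I has heavier tails.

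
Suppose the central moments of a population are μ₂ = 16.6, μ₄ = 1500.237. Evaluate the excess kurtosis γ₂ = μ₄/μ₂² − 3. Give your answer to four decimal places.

μ₂² = 16.6² = 275.56000
μ₄/μ₂² = 1500.237 / 275.56000 = 5.44432
γ₂ = 5.44432 − 3 ≈ 2.4443

2.4443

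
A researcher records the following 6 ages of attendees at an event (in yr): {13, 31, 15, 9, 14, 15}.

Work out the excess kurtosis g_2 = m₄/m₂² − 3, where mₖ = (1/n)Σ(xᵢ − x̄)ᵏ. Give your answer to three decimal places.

x̄ = 16.1667
Σ(xᵢ − x̄)² = 288.8333 ⇒ m₂ = 48.13889
Σ(xᵢ − x̄)⁴ = 51176.4861 ⇒ m₄ = 8529.41435
m₂² = 2317.35262
g_2 = m₄/m₂² − 3 = 3.68067 − 3 ≈ 0.681

0.681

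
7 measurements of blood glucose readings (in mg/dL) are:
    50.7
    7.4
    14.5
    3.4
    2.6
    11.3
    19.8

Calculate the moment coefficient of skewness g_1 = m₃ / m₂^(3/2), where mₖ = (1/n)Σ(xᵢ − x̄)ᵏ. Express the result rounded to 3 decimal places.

x̄ = (50.7 + 7.4 + 14.5 + 3.4 + 2.6 + 11.3 + 19.8) / 7 = 15.6714
deviations (xᵢ − x̄): 35.0286, -8.2714, -1.1714, -12.2714, -13.0714, -4.3714, 4.1286
Σ(xᵢ − x̄)² = 1654.3943 ⇒ m₂ = 1654.3943/7 = 236.34204
Σ(xᵢ − x̄)³ = 38318.0694 ⇒ m₃ = 38318.0694/7 = 5474.00991
m₂^(3/2) = 236.34204^(1.5) = 3633.38544
g_1 = m₃ / m₂^(3/2) = 5474.00991 / 3633.38544 ≈ 1.507

1.507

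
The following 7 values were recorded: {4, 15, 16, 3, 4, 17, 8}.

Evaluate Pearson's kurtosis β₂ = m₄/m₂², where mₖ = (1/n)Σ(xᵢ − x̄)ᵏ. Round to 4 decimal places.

x̄ = 9.5714
Σ(xᵢ − x̄)² = 233.7143 ⇒ m₂ = 33.38776
Σ(xᵢ − x̄)⁴ = 9419.5569 ⇒ m₄ = 1345.65098
m₂² = 1114.74219
β₂ = m₄/m₂² = 1345.65098 / 1114.74219 ≈ 1.2071

1.2071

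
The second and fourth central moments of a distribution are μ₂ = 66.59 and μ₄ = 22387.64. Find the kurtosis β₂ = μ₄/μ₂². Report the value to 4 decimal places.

μ₂² = 66.59² = 4434.22810
μ₄/μ₂² = 22387.64 / 4434.22810 = 5.04882
β₂ ≈ 5.0488

5.0488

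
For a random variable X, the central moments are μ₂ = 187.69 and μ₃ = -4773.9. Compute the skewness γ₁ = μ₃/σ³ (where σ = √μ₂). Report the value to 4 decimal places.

-1.8566

σ = √μ₂ = √187.69 = 13.70000
σ³ = μ₂^(3/2) = 2571.35300
γ₁ = μ₃/σ³ = -4773.9 / 2571.35300 ≈ -1.8566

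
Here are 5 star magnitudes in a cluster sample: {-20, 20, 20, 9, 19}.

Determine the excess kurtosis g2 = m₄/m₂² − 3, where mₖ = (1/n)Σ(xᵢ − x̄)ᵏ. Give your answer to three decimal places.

x̄ = 9.6000
Σ(xᵢ − x̄)² = 1181.2000 ⇒ m₂ = 236.24000
Σ(xᵢ − x̄)⁴ = 798861.1360 ⇒ m₄ = 159772.22720
m₂² = 55809.33760
g2 = m₄/m₂² − 3 = 2.86282 − 3 ≈ -0.137

-0.137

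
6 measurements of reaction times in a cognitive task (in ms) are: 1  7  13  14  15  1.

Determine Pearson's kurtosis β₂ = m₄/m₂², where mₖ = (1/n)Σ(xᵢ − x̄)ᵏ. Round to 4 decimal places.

x̄ = 8.5000
Σ(xᵢ − x̄)² = 207.5000 ⇒ m₂ = 34.58333
Σ(xᵢ − x̄)⁴ = 9443.3750 ⇒ m₄ = 1573.89583
m₂² = 1196.00694
β₂ = m₄/m₂² = 1573.89583 / 1196.00694 ≈ 1.3160

1.3160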